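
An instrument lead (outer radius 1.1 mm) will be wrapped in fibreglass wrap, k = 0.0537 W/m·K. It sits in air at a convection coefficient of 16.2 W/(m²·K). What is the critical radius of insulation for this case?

r_cr ≈ 3.31 mm

For a cylinder r_cr = k/h = 0.0537/16.2
r_cr = 3.31 mm; since the bare radius (1.1 mm) is below r_cr, adding a thin layer of insulation will *increase* heat loss.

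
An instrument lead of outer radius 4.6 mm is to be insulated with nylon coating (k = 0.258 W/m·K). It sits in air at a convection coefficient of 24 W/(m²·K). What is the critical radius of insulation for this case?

r_cr ≈ 10.8 mm

For a cylinder r_cr = k/h = 0.258/24
r_cr = 10.8 mm; since the bare radius (4.6 mm) is below r_cr, adding a thin layer of insulation will *increase* heat loss.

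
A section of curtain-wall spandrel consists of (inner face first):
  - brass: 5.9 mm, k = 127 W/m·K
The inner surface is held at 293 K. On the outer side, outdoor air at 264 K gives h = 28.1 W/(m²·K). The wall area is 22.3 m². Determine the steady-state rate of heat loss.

Using the resistance-network approach (series):
R_brass = L/(kA) = 0.0059/(127×22.3) = 2.083×10^-6 K/W
R_outer film = 1/(h_o·A) = 1/(28.1×22.3) = 0.001596 K/W
R_total = 0.001598 K/W
Q = ΔT / R_total = 29 / 0.001598

Q ≈ 18100 W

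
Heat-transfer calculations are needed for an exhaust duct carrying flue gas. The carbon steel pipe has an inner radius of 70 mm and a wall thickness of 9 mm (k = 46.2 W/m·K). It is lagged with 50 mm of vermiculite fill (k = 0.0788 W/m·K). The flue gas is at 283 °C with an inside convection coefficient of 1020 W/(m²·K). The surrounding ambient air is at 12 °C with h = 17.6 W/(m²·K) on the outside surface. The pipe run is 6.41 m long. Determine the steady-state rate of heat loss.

Q ≈ 1630 W

Cylindrical conduction, so R = ln(r₂/r₁)/(2πkL) per layer, in series:
R_inner film = 1/(h_i·2πr₁L) = 1/(1020×2π×0.07×6.41) = 3.477×10^-4 K/W
R_carbon steel pipe wall = ln(79/70)/(2π×46.2×6.41) = 6.5×10^-5 K/W
R_vermiculite fill = ln(129/79)/(2π×0.0788×6.41) = 0.1545 K/W
R_outer film = 1/(h_o·2πr_oL) = 1/(17.6×2π×0.129×6.41) = 0.01094 K/W
R_total = 0.1659 K/W
Q = ΔT/R_total = 271/0.1659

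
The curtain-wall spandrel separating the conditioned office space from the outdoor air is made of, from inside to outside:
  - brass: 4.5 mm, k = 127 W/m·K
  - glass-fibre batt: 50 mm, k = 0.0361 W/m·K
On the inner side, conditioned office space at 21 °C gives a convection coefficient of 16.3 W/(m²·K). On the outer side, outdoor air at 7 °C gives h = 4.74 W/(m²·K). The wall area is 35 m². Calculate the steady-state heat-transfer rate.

Q ≈ 296 W

Using the resistance-network approach (series):
R_inner film = 1/(h_i·A) = 1/(16.3×35) = 0.001753 K/W
R_brass = L/(kA) = 0.0045/(127×35) = 1.012×10^-6 K/W
R_glass-fibre batt = L/(kA) = 0.05/(0.0361×35) = 0.03957 K/W
R_outer film = 1/(h_o·A) = 1/(4.74×35) = 0.006028 K/W
R_total = 0.04735 K/W
Q = ΔT / R_total = 14 / 0.04735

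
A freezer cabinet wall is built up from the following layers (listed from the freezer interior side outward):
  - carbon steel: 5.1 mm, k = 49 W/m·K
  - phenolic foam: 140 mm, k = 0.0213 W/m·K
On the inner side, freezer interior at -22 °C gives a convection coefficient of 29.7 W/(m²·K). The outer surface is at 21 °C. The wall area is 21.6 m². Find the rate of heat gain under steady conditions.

Using the resistance-network approach (series):
R_inner film = 1/(h_i·A) = 1/(29.7×21.6) = 0.001559 K/W
R_carbon steel = L/(kA) = 0.0051/(49×21.6) = 4.819×10^-6 K/W
R_phenolic foam = L/(kA) = 0.14/(0.0213×21.6) = 0.3043 K/W
R_total = 0.3059 K/W
Q = ΔT / R_total = 43 / 0.3059

Q ≈ 141 W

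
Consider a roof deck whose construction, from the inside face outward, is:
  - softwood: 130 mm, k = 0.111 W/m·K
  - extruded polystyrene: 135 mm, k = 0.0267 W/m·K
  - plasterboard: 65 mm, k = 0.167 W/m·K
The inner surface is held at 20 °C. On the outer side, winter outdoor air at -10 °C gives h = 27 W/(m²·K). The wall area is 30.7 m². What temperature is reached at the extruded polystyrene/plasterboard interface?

T ≈ -8.08 °C

Using the resistance-network approach (series):
R_softwood = L/(kA) = 0.13/(0.111×30.7) = 0.03815 K/W
R_extruded polystyrene = L/(kA) = 0.135/(0.0267×30.7) = 0.1647 K/W
R_plasterboard = L/(kA) = 0.065/(0.167×30.7) = 0.01268 K/W
R_outer film = 1/(h_o·A) = 1/(27×30.7) = 0.001206 K/W
R_total = 0.2167 K/W;  Q = ΔT/R_total = 30/0.2167 = 138.4 W
T_interface = T_inner − Q·ΣR(inner→interface) = 20 − 138×0.2028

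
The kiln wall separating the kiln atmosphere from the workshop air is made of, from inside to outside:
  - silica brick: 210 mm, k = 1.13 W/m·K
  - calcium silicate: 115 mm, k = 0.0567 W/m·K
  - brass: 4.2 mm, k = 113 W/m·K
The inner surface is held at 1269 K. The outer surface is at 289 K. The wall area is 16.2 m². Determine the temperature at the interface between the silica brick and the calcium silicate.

Thermal resistances in series:
R_silica brick = L/(kA) = 0.21/(1.13×16.2) = 0.01147 K/W
R_calcium silicate = L/(kA) = 0.115/(0.0567×16.2) = 0.1252 K/W
R_brass = L/(kA) = 0.0042/(113×16.2) = 2.294×10^-6 K/W
R_total = 0.1367 K/W;  Q = ΔT/R_total = 980/0.1367 = 7170 W
T_interface = T_inner − Q·ΣR(inner→interface) = 1269 − 7170×0.01147

T ≈ 1190 K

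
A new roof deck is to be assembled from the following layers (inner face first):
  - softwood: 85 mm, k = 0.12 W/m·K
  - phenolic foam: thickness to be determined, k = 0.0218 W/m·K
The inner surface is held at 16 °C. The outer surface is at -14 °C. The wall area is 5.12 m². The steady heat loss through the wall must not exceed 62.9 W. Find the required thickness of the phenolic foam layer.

L ≈ 37.8 mm

Using the resistance-network approach (series):
R_softwood = L/(kA) = 0.085/(0.12×5.12) = 0.1383 K/W
Sum of the known resistances R_other = 0.1383 K/W
Required total resistance R_tot = ΔT/Q_allow = 30/62.9 = 0.4769 K/W
R_phenolic foam = R_tot − R_other = 0.3386 K/W
L = R·k·A = 0.3386×0.0218×5.12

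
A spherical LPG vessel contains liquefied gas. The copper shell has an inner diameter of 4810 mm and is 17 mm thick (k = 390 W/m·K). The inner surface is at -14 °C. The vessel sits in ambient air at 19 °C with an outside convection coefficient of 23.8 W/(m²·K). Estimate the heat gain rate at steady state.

For a spherical shell R = (1/r₁ − 1/r₂)/(4πk); film R = 1/(h·4πr²). In series:
R_copper shell = (1/2.405 − 1/2.422)/(4π×390) = 5.955×10^-7 K/W
R_outer film = 1/(h·4πr_o²) = 1/(23.8×4π×2.422²) = 5.7×10^-4 K/W
R_total = 5.706×10^-4 K/W
Q = ΔT/R_total = 33/5.706×10^-4

Q ≈ 57800 W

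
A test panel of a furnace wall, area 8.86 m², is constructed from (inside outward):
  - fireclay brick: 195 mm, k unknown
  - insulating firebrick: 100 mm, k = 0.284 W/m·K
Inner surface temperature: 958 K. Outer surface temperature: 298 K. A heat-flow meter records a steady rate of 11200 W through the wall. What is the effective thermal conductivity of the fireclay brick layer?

Series thermal resistances:
R_insulating firebrick = L/(kA) = 0.1/(0.284×8.86) = 0.03974 K/W
Sum of known resistances R_other = 0.03974 K/W
Total R = ΔT/Q = 660/11200 = 0.05893 K/W
R_fireclay brick = R_total − R_other = 0.01919 K/W
k = L/(R·A) = 0.195/(0.01919×8.86)

k ≈ 1.15 W/(m·K)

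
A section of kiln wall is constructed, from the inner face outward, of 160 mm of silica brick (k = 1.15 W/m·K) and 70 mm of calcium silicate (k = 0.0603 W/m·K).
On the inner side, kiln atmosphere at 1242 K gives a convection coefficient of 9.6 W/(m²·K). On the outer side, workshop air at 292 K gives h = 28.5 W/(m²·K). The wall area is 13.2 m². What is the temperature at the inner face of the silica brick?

T ≈ 1170 K

Treating each layer as a thermal resistance in series:
R_inner film = 1/(h_i·A) = 1/(9.6×13.2) = 0.007891 K/W
R_silica brick = L/(kA) = 0.16/(1.15×13.2) = 0.01054 K/W
R_calcium silicate = L/(kA) = 0.07/(0.0603×13.2) = 0.08794 K/W
R_outer film = 1/(h_o·A) = 1/(28.5×13.2) = 0.002658 K/W
R_total = 0.109 K/W;  Q = ΔT/R_total = 950/0.109 = 8713 W
T_interface = T_inner − Q·ΣR(inner→interface) = 1242 − 8710×0.007891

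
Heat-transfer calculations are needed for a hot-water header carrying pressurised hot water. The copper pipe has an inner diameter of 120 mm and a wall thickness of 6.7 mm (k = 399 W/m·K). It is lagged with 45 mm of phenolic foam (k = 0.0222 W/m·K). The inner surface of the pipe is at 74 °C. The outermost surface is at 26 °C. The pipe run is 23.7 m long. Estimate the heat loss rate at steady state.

Cylindrical conduction, so R = ln(r₂/r₁)/(2πkL) per layer, in series:
R_copper pipe wall = ln(66.7/60)/(2π×399×23.7) = 1.782×10^-6 K/W
R_phenolic foam = ln(111.7/66.7)/(2π×0.0222×23.7) = 0.156 K/W
R_total = 0.156 K/W
Q = ΔT/R_total = 48/0.156

Q ≈ 308 W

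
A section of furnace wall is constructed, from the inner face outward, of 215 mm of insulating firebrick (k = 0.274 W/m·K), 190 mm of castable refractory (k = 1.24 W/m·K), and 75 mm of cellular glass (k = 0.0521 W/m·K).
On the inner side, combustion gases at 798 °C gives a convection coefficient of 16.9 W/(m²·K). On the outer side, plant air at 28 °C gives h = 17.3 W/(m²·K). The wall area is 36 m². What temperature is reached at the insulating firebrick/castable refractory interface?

Model the wall as resistances in series:
R_inner film = 1/(h_i·A) = 1/(16.9×36) = 0.001644 K/W
R_insulating firebrick = L/(kA) = 0.215/(0.274×36) = 0.0218 K/W
R_castable refractory = L/(kA) = 0.19/(1.24×36) = 0.004256 K/W
R_cellular glass = L/(kA) = 0.075/(0.0521×36) = 0.03999 K/W
R_outer film = 1/(h_o·A) = 1/(17.3×36) = 0.001606 K/W
R_total = 0.06929 K/W;  Q = ΔT/R_total = 770/0.06929 = 11110 W
T_interface = T_inner − Q·ΣR(inner→interface) = 798 − 11100×0.02344

T ≈ 538 °C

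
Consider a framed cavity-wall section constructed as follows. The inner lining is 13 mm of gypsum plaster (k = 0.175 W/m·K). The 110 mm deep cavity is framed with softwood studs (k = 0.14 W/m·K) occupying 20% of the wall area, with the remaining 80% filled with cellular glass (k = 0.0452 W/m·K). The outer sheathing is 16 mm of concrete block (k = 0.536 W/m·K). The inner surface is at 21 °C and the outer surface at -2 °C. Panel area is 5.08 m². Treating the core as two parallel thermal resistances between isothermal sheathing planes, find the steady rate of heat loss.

Sheathing layers in series; stud and cavity paths in parallel between them.
R_inner = 0.013/(0.175×5.08) = 0.01462 K/W
R_stud  = 0.11/(0.14×0.2×5.08) = 0.7733 K/W
R_cav   = 0.11/(0.0452×0.8×5.08) = 0.5988 K/W
1/R_core = 1/R_stud + 1/R_cav → R_core = 0.3375 K/W
R_outer = 0.016/(0.536×5.08) = 0.005876 K/W
R_total = 0.358 K/W
Q = ΔT/R_total = 23/0.358

Q ≈ 64.2 W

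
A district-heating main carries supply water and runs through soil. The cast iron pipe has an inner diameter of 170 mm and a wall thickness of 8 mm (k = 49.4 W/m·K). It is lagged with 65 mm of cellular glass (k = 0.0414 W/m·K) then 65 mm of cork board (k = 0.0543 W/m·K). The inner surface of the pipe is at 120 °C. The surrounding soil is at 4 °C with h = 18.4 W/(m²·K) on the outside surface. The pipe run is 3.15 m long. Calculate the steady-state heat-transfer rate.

For a radial system each layer contributes R = ln(r_out/r_in)/(2πkL); films add R = 1/(hA).
R_cast iron pipe wall = ln(93/85)/(2π×49.4×3.15) = 9.2×10^-5 K/W
R_cellular glass = ln(158/93)/(2π×0.0414×3.15) = 0.6468 K/W
R_cork board = ln(223/158)/(2π×0.0543×3.15) = 0.3206 K/W
R_outer film = 1/(h_o·2πr_oL) = 1/(18.4×2π×0.223×3.15) = 0.01231 K/W
R_total = 0.9798 K/W
Q = ΔT/R_total = 116/0.9798

Q ≈ 118 W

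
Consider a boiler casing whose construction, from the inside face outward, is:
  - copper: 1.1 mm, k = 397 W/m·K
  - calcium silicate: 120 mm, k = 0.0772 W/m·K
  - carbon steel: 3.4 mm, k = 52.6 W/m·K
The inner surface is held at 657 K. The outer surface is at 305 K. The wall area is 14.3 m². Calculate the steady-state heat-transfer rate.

Q ≈ 3240 W

Using the resistance-network approach (series):
R_copper = L/(kA) = 0.0011/(397×14.3) = 1.938×10^-7 K/W
R_calcium silicate = L/(kA) = 0.12/(0.0772×14.3) = 0.1087 K/W
R_carbon steel = L/(kA) = 0.0034/(52.6×14.3) = 4.52×10^-6 K/W
R_total = 0.1087 K/W
Q = ΔT / R_total = 352 / 0.1087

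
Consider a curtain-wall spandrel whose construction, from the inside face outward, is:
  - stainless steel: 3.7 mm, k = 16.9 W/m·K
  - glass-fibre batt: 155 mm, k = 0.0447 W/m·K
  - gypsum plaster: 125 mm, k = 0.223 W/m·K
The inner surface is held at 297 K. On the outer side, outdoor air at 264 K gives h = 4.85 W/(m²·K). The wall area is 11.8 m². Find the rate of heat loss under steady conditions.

Thermal resistances in series:
R_stainless steel = L/(kA) = 0.0037/(16.9×11.8) = 1.855×10^-5 K/W
R_glass-fibre batt = L/(kA) = 0.155/(0.0447×11.8) = 0.2939 K/W
R_gypsum plaster = L/(kA) = 0.125/(0.223×11.8) = 0.0475 K/W
R_outer film = 1/(h_o·A) = 1/(4.85×11.8) = 0.01747 K/W
R_total = 0.3589 K/W
Q = ΔT / R_total = 33 / 0.3589

Q ≈ 92 W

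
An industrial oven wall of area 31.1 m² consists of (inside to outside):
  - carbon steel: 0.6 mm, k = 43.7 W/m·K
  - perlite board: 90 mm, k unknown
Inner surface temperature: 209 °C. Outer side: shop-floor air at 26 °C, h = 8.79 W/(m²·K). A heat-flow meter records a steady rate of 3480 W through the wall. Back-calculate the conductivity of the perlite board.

Thermal resistances in series:
R_carbon steel = L/(kA) = 0.0006/(43.7×31.1) = 4.415×10^-7 K/W
R_outer film = 1/(h_o·A) = 1/(8.79×31.1) = 0.003658 K/W
Sum of known resistances R_other = 0.003659 K/W
Total R = ΔT/Q = 183/3480 = 0.05259 K/W
R_perlite board = R_total − R_other = 0.04893 K/W
k = L/(R·A) = 0.09/(0.04893×31.1)

k ≈ 0.0591 W/(m·K)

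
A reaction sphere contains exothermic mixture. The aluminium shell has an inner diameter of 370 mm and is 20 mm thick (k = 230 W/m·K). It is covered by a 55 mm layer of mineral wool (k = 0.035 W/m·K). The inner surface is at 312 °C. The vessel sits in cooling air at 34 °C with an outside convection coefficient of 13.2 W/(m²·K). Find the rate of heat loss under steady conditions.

Q ≈ 114 W

For a spherical shell R = (1/r₁ − 1/r₂)/(4πk); film R = 1/(h·4πr²). In series:
R_aluminium shell = (1/0.185 − 1/0.205)/(4π×230) = 1.825×10^-4 K/W
R_mineral wool = (1/0.205 − 1/0.26)/(4π×0.035) = 2.346 K/W
R_outer film = 1/(h·4πr_o²) = 1/(13.2×4π×0.26²) = 0.08918 K/W
R_total = 2.436 K/W
Q = ΔT/R_total = 278/2.436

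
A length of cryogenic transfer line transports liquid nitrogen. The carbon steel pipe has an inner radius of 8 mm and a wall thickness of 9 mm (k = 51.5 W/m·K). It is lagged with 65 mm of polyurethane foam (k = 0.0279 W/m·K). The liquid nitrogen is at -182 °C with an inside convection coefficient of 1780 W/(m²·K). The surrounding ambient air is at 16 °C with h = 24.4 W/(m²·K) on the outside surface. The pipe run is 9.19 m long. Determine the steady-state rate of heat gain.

For a radial system each layer contributes R = ln(r_out/r_in)/(2πkL); films add R = 1/(hA).
R_inner film = 1/(h_i·2πr₁L) = 1/(1780×2π×0.008×9.19) = 0.001216 K/W
R_carbon steel pipe wall = ln(17/8)/(2π×51.5×9.19) = 2.535×10^-4 K/W
R_polyurethane foam = ln(82/17)/(2π×0.0279×9.19) = 0.9767 K/W
R_outer film = 1/(h_o·2πr_oL) = 1/(24.4×2π×0.082×9.19) = 0.008656 K/W
R_total = 0.9868 K/W
Q = ΔT/R_total = 198/0.9868

Q ≈ 201 W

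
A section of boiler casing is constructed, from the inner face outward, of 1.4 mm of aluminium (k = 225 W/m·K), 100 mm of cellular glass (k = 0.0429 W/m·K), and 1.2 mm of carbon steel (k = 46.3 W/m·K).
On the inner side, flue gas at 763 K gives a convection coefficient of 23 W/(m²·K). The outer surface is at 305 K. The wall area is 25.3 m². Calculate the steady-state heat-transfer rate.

Q ≈ 4880 W

Thermal resistances in series:
R_inner film = 1/(h_i·A) = 1/(23×25.3) = 0.001719 K/W
R_aluminium = L/(kA) = 0.0014/(225×25.3) = 2.459×10^-7 K/W
R_cellular glass = L/(kA) = 0.1/(0.0429×25.3) = 0.09213 K/W
R_carbon steel = L/(kA) = 0.0012/(46.3×25.3) = 1.024×10^-6 K/W
R_total = 0.09385 K/W
Q = ΔT / R_total = 458 / 0.09385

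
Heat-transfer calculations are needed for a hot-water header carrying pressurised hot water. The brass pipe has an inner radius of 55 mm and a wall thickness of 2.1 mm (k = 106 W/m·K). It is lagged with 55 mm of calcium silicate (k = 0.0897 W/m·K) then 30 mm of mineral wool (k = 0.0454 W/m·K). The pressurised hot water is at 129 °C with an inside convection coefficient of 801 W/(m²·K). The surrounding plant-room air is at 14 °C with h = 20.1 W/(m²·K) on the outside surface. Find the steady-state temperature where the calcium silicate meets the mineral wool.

T ≈ 62.9 °C

For a radial system each layer contributes R = ln(r_out/r_in)/(2πkL); films add R = 1/(hA).
R_inner film = 1/(h_i·2πr₁L) = 1/(801×2π×0.055×1) = 0.003613 K/W
R_brass pipe wall = ln(57.1/55)/(2π×106×1) = 5.626×10^-5 K/W
R_calcium silicate = ln(112.1/57.1)/(2π×0.0897×1) = 1.197 K/W
R_mineral wool = ln(142.1/112.1)/(2π×0.0454×1) = 0.8313 K/W
R_outer film = 1/(h_o·2πr_oL) = 1/(20.1×2π×0.1421×1) = 0.05572 K/W
R_total = 2.088 K/W
Q = ΔT/R_total = 115/2.088
Q = 55.1 W/m
T_interface = T_inner − Q·ΣR(inner→interface) = 129 − 55.1×1.201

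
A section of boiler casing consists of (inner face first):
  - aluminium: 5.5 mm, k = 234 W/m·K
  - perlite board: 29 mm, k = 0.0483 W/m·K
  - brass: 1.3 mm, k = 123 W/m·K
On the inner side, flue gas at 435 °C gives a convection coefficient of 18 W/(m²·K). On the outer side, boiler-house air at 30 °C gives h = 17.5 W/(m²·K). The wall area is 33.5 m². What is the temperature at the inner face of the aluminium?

Thermal resistances in series:
R_inner film = 1/(h_i·A) = 1/(18×33.5) = 0.001658 K/W
R_aluminium = L/(kA) = 0.0055/(234×33.5) = 7.016×10^-7 K/W
R_perlite board = L/(kA) = 0.029/(0.0483×33.5) = 0.01792 K/W
R_brass = L/(kA) = 0.0013/(123×33.5) = 3.155×10^-7 K/W
R_outer film = 1/(h_o·A) = 1/(17.5×33.5) = 0.001706 K/W
R_total = 0.02129 K/W;  Q = ΔT/R_total = 405/0.02129 = 19020 W
T_interface = T_inner − Q·ΣR(inner→interface) = 435 − 19000×0.001658

T ≈ 403 °C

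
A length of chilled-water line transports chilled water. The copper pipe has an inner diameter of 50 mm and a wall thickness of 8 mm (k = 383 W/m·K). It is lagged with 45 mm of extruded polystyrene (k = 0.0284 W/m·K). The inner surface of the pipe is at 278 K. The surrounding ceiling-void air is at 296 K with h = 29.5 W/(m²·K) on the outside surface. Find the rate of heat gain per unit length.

q′ ≈ 3.68 W/m

Cylindrical conduction, so R = ln(r₂/r₁)/(2πkL) per layer, in series:
R_copper pipe wall = ln(33/25)/(2π×383×1) = 1.154×10^-4 K/W
R_extruded polystyrene = ln(78/33)/(2π×0.0284×1) = 4.821 K/W
R_outer film = 1/(h_o·2πr_oL) = 1/(29.5×2π×0.078×1) = 0.06917 K/W
R_total = 4.89 K/W
Q = ΔT/R_total = 18/4.89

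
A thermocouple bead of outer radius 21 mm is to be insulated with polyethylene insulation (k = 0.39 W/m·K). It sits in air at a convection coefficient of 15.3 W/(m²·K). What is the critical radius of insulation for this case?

r_cr ≈ 51 mm

For a sphere r_cr = 2k/h = 2×0.39/15.3
r_cr = 51 mm; since the bare radius (21 mm) is below r_cr, adding a thin layer of insulation will *increase* heat loss.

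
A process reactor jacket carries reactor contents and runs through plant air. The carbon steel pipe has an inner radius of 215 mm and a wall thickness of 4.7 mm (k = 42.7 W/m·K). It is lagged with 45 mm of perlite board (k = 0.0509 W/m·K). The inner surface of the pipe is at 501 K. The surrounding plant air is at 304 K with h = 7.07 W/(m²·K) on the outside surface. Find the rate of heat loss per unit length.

Per-layer cylindrical resistances, series-summed:
R_carbon steel pipe wall = ln(219.7/215)/(2π×42.7×1) = 8.06×10^-5 K/W
R_perlite board = ln(264.7/219.7)/(2π×0.0509×1) = 0.5826 K/W
R_outer film = 1/(h_o·2πr_oL) = 1/(7.07×2π×0.2647×1) = 0.08504 K/W
R_total = 0.6678 K/W
Q = ΔT/R_total = 197/0.6678

q′ ≈ 295 W/m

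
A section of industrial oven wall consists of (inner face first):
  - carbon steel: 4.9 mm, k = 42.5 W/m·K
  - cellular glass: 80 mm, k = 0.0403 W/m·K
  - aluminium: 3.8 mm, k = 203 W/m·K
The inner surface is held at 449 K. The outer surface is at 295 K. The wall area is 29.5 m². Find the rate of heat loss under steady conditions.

Q ≈ 2290 W

Thermal resistances in series:
R_carbon steel = L/(kA) = 0.0049/(42.5×29.5) = 3.908×10^-6 K/W
R_cellular glass = L/(kA) = 0.08/(0.0403×29.5) = 0.06729 K/W
R_aluminium = L/(kA) = 0.0038/(203×29.5) = 6.345×10^-7 K/W
R_total = 0.0673 K/W
Q = ΔT / R_total = 154 / 0.0673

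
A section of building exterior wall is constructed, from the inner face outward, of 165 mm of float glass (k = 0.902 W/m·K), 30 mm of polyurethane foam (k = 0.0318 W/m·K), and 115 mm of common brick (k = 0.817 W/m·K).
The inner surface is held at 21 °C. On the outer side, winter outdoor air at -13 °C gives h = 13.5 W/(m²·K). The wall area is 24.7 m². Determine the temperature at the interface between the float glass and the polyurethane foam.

Series thermal resistances:
R_float glass = L/(kA) = 0.165/(0.902×24.7) = 0.007406 K/W
R_polyurethane foam = L/(kA) = 0.03/(0.0318×24.7) = 0.03819 K/W
R_common brick = L/(kA) = 0.115/(0.817×24.7) = 0.005699 K/W
R_outer film = 1/(h_o·A) = 1/(13.5×24.7) = 0.002999 K/W
R_total = 0.0543 K/W;  Q = ΔT/R_total = 34/0.0543 = 626.2 W
T_interface = T_inner − Q·ΣR(inner→interface) = 21 − 626×0.007406

T ≈ 16.4 °C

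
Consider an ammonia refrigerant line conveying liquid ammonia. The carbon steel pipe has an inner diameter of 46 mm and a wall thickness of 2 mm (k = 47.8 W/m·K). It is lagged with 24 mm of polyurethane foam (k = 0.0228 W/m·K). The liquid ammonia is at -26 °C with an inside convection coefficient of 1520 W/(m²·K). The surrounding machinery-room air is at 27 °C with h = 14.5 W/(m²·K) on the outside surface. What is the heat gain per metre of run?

q′ ≈ 10.8 W/m

Per-layer cylindrical resistances, series-summed:
R_inner film = 1/(h_i·2πr₁L) = 1/(1520×2π×0.023×1) = 0.004552 K/W
R_carbon steel pipe wall = ln(25/23)/(2π×47.8×1) = 2.776×10^-4 K/W
R_polyurethane foam = ln(49/25)/(2π×0.0228×1) = 4.697 K/W
R_outer film = 1/(h_o·2πr_oL) = 1/(14.5×2π×0.049×1) = 0.224 K/W
R_total = 4.926 K/W
Q = ΔT/R_total = 53/4.926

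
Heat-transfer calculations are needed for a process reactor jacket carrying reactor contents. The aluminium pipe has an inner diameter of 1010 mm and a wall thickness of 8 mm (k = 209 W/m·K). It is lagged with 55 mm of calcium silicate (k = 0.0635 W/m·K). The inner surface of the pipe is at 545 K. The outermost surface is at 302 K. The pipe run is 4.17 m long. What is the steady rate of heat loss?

Q ≈ 3970 W

Treating each annulus and film as a series resistance:
R_aluminium pipe wall = ln(513/505)/(2π×209×4.17) = 2.87×10^-6 K/W
R_calcium silicate = ln(568/513)/(2π×0.0635×4.17) = 0.06121 K/W
R_total = 0.06122 K/W
Q = ΔT/R_total = 243/0.06122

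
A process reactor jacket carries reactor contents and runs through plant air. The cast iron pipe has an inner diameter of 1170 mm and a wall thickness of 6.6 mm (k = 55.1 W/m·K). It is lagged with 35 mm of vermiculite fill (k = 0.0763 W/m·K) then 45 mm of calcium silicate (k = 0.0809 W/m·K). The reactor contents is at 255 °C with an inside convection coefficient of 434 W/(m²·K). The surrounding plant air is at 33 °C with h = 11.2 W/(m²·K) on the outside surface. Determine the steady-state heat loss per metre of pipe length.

q′ ≈ 798 W/m

Per-layer cylindrical resistances, series-summed:
R_inner film = 1/(h_i·2πr₁L) = 1/(434×2π×0.585×1) = 6.269×10^-4 K/W
R_cast iron pipe wall = ln(591.6/585)/(2π×55.1×1) = 3.241×10^-5 K/W
R_vermiculite fill = ln(626.6/591.6)/(2π×0.0763×1) = 0.1199 K/W
R_calcium silicate = ln(671.6/626.6)/(2π×0.0809×1) = 0.1364 K/W
R_outer film = 1/(h_o·2πr_oL) = 1/(11.2×2π×0.6716×1) = 0.02116 K/W
R_total = 0.2782 K/W
Q = ΔT/R_total = 222/0.2782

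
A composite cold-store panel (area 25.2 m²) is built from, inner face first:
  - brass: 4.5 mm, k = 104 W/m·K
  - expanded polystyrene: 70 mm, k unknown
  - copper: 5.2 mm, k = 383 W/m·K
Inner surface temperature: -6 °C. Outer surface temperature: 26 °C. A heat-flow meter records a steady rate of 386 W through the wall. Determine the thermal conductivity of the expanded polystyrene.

k ≈ 0.0335 W/(m·K)

Treating each layer as a thermal resistance in series:
R_brass = L/(kA) = 0.0045/(104×25.2) = 1.717×10^-6 K/W
R_copper = L/(kA) = 0.0052/(383×25.2) = 5.388×10^-7 K/W
Sum of known resistances R_other = 2.256×10^-6 K/W
Total R = ΔT/Q = 32/386 = 0.0829 K/W
R_expanded polystyrene = R_total − R_other = 0.0829 K/W
k = L/(R·A) = 0.07/(0.0829×25.2)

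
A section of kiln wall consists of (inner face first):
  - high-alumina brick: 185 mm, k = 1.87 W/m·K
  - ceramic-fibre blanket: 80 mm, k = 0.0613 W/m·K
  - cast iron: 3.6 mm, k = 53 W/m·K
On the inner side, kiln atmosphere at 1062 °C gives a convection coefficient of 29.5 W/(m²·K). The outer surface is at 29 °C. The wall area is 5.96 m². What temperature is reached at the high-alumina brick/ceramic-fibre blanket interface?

T ≈ 967 °C

Treating each layer as a thermal resistance in series:
R_inner film = 1/(h_i·A) = 1/(29.5×5.96) = 0.005688 K/W
R_high-alumina brick = L/(kA) = 0.185/(1.87×5.96) = 0.0166 K/W
R_ceramic-fibre blanket = L/(kA) = 0.08/(0.0613×5.96) = 0.219 K/W
R_cast iron = L/(kA) = 0.0036/(53×5.96) = 1.14×10^-5 K/W
R_total = 0.2413 K/W;  Q = ΔT/R_total = 1033/0.2413 = 4282 W
T_interface = T_inner − Q·ΣR(inner→interface) = 1062 − 4280×0.02229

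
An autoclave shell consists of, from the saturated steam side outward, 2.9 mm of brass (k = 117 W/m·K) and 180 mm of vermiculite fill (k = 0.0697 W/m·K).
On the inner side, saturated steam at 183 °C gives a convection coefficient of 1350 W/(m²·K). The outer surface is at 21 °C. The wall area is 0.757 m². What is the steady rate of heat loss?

Series thermal resistances:
R_inner film = 1/(h_i·A) = 1/(1350×0.757) = 9.785×10^-4 K/W
R_brass = L/(kA) = 0.0029/(117×0.757) = 3.274×10^-5 K/W
R_vermiculite fill = L/(kA) = 0.18/(0.0697×0.757) = 3.411 K/W
R_total = 3.412 K/W
Q = ΔT / R_total = 162 / 3.412

Q ≈ 47.5 W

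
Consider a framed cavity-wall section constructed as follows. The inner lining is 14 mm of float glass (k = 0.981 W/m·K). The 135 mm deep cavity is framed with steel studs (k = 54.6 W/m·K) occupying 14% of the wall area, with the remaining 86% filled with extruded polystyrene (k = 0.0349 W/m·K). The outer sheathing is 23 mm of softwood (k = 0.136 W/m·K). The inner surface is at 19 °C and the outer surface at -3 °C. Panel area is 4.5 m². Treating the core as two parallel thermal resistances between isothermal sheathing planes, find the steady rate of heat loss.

Q ≈ 493 W

Sheathing layers in series; stud and cavity paths in parallel between them.
R_inner = 0.014/(0.981×4.5) = 0.003171 K/W
R_stud  = 0.135/(54.6×0.14×4.5) = 0.003925 K/W
R_cav   = 0.135/(0.0349×0.86×4.5) = 0.9995 K/W
1/R_core = 1/R_stud + 1/R_cav → R_core = 0.003909 K/W
R_outer = 0.023/(0.136×4.5) = 0.03758 K/W
R_total = 0.04466 K/W
Q = ΔT/R_total = 22/0.04466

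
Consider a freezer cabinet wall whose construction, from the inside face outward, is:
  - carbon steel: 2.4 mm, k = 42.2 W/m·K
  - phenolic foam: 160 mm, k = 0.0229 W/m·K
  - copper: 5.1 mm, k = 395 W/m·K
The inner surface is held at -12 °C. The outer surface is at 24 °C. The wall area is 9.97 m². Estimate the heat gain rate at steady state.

Using the resistance-network approach (series):
R_carbon steel = L/(kA) = 0.0024/(42.2×9.97) = 5.704×10^-6 K/W
R_phenolic foam = L/(kA) = 0.16/(0.0229×9.97) = 0.7008 K/W
R_copper = L/(kA) = 0.0051/(395×9.97) = 1.295×10^-6 K/W
R_total = 0.7008 K/W
Q = ΔT / R_total = 36 / 0.7008

Q ≈ 51.4 W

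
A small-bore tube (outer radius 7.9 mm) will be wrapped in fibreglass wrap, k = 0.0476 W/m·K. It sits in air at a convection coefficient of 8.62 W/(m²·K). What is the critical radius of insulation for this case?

r_cr ≈ 5.52 mm

For a cylinder r_cr = k/h = 0.0476/8.62
r_cr = 5.52 mm; since the bare radius (7.9 mm) is above r_cr, any added insulation will reduce heat loss.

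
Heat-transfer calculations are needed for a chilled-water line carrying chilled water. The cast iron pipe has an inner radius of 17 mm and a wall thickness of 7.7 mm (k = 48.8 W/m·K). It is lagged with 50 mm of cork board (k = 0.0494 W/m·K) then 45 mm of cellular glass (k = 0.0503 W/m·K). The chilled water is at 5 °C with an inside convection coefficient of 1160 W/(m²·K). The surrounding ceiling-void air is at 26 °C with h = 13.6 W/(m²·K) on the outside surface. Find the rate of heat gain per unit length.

q′ ≈ 4.07 W/m

Cylindrical conduction, so R = ln(r₂/r₁)/(2πkL) per layer, in series:
R_inner film = 1/(h_i·2πr₁L) = 1/(1160×2π×0.017×1) = 0.008071 K/W
R_cast iron pipe wall = ln(24.7/17)/(2π×48.8×1) = 0.001218 K/W
R_cork board = ln(74.7/24.7)/(2π×0.0494×1) = 3.565 K/W
R_cellular glass = ln(119.7/74.7)/(2π×0.0503×1) = 1.492 K/W
R_outer film = 1/(h_o·2πr_oL) = 1/(13.6×2π×0.1197×1) = 0.09777 K/W
R_total = 5.164 K/W
Q = ΔT/R_total = 21/5.164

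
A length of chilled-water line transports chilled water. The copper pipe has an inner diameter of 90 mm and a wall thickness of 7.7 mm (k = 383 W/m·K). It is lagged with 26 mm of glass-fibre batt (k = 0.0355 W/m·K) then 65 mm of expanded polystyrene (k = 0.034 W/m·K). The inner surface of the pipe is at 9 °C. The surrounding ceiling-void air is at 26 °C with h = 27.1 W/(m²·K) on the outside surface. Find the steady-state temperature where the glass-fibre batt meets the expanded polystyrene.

Treating each annulus and film as a series resistance:
R_copper pipe wall = ln(52.7/45)/(2π×383×1) = 6.564×10^-5 K/W
R_glass-fibre batt = ln(78.7/52.7)/(2π×0.0355×1) = 1.798 K/W
R_expanded polystyrene = ln(143.7/78.7)/(2π×0.034×1) = 2.818 K/W
R_outer film = 1/(h_o·2πr_oL) = 1/(27.1×2π×0.1437×1) = 0.04087 K/W
R_total = 4.657 K/W
Q = ΔT/R_total = 17/4.657
Q = 3.65 W/m
T_interface = T_inner + Q·ΣR(inner→interface) = 9 + 3.65×1.798

T ≈ 15.6 °C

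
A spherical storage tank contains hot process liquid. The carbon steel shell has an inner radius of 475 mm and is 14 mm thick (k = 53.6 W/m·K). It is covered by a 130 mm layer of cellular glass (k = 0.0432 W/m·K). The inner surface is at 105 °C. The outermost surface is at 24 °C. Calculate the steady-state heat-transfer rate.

Q ≈ 102 W

Radial (spherical) resistances in series:
R_carbon steel shell = (1/0.475 − 1/0.489)/(4π×53.6) = 8.949×10^-5 K/W
R_cellular glass = (1/0.489 − 1/0.619)/(4π×0.0432) = 0.7911 K/W
R_total = 0.7912 K/W
Q = ΔT/R_total = 81/0.7912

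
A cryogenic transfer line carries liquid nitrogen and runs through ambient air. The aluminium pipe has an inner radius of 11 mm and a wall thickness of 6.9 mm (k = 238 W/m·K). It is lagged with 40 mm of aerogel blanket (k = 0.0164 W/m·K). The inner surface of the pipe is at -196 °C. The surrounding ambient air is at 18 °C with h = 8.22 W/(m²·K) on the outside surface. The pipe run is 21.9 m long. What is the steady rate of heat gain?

Q ≈ 400 W

Radial resistances (cylindrical: R_cond = ln(r_o/r_i)/(2πkL), R_conv = 1/(h·2πrL)):
R_aluminium pipe wall = ln(17.9/11)/(2π×238×21.9) = 1.487×10^-5 K/W
R_aerogel blanket = ln(57.9/17.9)/(2π×0.0164×21.9) = 0.5202 K/W
R_outer film = 1/(h_o·2πr_oL) = 1/(8.22×2π×0.0579×21.9) = 0.01527 K/W
R_total = 0.5355 K/W
Q = ΔT/R_total = 214/0.5355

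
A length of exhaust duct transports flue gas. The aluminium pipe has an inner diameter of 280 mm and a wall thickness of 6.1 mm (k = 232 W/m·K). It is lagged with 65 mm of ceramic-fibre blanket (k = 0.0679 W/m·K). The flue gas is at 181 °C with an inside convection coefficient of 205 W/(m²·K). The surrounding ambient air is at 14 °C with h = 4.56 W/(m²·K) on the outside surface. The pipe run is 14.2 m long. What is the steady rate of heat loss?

Radial resistances (cylindrical: R_cond = ln(r_o/r_i)/(2πkL), R_conv = 1/(h·2πrL)):
R_inner film = 1/(h_i·2πr₁L) = 1/(205×2π×0.14×14.2) = 3.905×10^-4 K/W
R_aluminium pipe wall = ln(146.1/140)/(2π×232×14.2) = 2.06×10^-6 K/W
R_ceramic-fibre blanket = ln(211.1/146.1)/(2π×0.0679×14.2) = 0.06075 K/W
R_outer film = 1/(h_o·2πr_oL) = 1/(4.56×2π×0.2111×14.2) = 0.01164 K/W
R_total = 0.07279 K/W
Q = ΔT/R_total = 167/0.07279

Q ≈ 2290 W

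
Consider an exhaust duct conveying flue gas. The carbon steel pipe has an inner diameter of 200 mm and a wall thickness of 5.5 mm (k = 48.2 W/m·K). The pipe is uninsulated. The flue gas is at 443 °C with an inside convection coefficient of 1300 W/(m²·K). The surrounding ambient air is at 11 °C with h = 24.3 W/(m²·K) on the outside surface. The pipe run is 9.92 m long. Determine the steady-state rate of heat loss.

Q ≈ 67500 W

Cylindrical conduction, so R = ln(r₂/r₁)/(2πkL) per layer, in series:
R_inner film = 1/(h_i·2πr₁L) = 1/(1300×2π×0.1×9.92) = 1.234×10^-4 K/W
R_carbon steel pipe wall = ln(105.5/100)/(2π×48.2×9.92) = 1.782×10^-5 K/W
R_outer film = 1/(h_o·2πr_oL) = 1/(24.3×2π×0.1055×9.92) = 0.006258 K/W
R_total = 0.006399 K/W
Q = ΔT/R_total = 432/0.006399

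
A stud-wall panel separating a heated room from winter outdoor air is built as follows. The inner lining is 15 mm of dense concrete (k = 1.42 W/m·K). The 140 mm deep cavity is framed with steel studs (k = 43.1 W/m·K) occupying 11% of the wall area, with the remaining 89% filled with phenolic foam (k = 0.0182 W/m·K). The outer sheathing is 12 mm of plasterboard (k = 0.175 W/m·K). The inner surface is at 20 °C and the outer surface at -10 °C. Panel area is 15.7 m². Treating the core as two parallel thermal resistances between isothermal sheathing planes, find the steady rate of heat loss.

Q ≈ 4340 W

Sheathing layers in series; stud and cavity paths in parallel between them.
R_inner = 0.015/(1.42×15.7) = 6.728×10^-4 K/W
R_stud  = 0.14/(43.1×0.11×15.7) = 0.001881 K/W
R_cav   = 0.14/(0.0182×0.89×15.7) = 0.5505 K/W
1/R_core = 1/R_stud + 1/R_cav → R_core = 0.001874 K/W
R_outer = 0.012/(0.175×15.7) = 0.004368 K/W
R_total = 0.006915 K/W
Q = ΔT/R_total = 30/0.006915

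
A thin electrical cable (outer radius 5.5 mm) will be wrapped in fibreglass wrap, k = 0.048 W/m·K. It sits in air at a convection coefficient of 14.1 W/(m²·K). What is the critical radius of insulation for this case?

r_cr ≈ 3.4 mm

For a cylinder r_cr = k/h = 0.048/14.1
r_cr = 3.4 mm; since the bare radius (5.5 mm) is above r_cr, any added insulation will reduce heat loss.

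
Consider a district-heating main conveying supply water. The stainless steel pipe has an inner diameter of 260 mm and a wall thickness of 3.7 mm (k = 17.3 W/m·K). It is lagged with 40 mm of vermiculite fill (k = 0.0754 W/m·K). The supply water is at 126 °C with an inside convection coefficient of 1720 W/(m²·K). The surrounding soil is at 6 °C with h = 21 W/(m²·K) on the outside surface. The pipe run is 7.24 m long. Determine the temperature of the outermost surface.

Treating each annulus and film as a series resistance:
R_inner film = 1/(h_i·2πr₁L) = 1/(1720×2π×0.13×7.24) = 9.831×10^-5 K/W
R_stainless steel pipe wall = ln(133.7/130)/(2π×17.3×7.24) = 3.566×10^-5 K/W
R_vermiculite fill = ln(173.7/133.7)/(2π×0.0754×7.24) = 0.07631 K/W
R_outer film = 1/(h_o·2πr_oL) = 1/(21×2π×0.1737×7.24) = 0.006026 K/W
R_total = 0.08247 K/W
Q = ΔT/R_total = 120/0.08247
Q = 1460 W
T_interface = T_inner − Q·ΣR(inner→interface) = 126 − 1460×0.07644

T ≈ 14.8 °C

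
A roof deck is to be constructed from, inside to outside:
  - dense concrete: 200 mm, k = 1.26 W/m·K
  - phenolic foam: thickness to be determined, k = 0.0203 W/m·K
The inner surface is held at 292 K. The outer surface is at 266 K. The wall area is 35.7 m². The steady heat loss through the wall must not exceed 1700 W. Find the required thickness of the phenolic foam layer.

Model the wall as resistances in series:
R_dense concrete = L/(kA) = 0.2/(1.26×35.7) = 0.004446 K/W
Sum of the known resistances R_other = 0.004446 K/W
Required total resistance R_tot = ΔT/Q_allow = 26/1700 = 0.01529 K/W
R_phenolic foam = R_tot − R_other = 0.01085 K/W
L = R·k·A = 0.01085×0.0203×35.7

L ≈ 7.86 mm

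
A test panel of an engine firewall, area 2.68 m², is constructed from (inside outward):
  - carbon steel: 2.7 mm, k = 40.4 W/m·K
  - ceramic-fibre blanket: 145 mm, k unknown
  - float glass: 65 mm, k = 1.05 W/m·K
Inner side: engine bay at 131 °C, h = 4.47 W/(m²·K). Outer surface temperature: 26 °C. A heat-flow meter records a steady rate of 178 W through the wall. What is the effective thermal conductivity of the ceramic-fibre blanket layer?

Using the resistance-network approach (series):
R_inner film = 1/(h_i·A) = 1/(4.47×2.68) = 0.08348 K/W
R_carbon steel = L/(kA) = 0.0027/(40.4×2.68) = 2.494×10^-5 K/W
R_float glass = L/(kA) = 0.065/(1.05×2.68) = 0.0231 K/W
Sum of known resistances R_other = 0.1066 K/W
Total R = ΔT/Q = 105/178 = 0.5899 K/W
R_ceramic-fibre blanket = R_total − R_other = 0.4833 K/W
k = L/(R·A) = 0.145/(0.4833×2.68)

k ≈ 0.112 W/(m·K)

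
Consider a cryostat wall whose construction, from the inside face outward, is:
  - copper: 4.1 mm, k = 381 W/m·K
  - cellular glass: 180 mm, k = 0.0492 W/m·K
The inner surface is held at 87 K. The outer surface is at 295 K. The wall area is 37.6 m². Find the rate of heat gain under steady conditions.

Q ≈ 2140 W

Model the wall as resistances in series:
R_copper = L/(kA) = 0.0041/(381×37.6) = 2.862×10^-7 K/W
R_cellular glass = L/(kA) = 0.18/(0.0492×37.6) = 0.0973 K/W
R_total = 0.0973 K/W
Q = ΔT / R_total = 208 / 0.0973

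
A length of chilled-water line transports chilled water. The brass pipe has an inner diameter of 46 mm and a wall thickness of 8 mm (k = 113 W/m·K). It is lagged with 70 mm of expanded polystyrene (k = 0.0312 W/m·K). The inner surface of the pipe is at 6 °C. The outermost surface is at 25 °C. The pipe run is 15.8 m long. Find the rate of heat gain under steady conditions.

Q ≈ 49.8 W

For a radial system each layer contributes R = ln(r_out/r_in)/(2πkL); films add R = 1/(hA).
R_brass pipe wall = ln(31/23)/(2π×113×15.8) = 2.661×10^-5 K/W
R_expanded polystyrene = ln(101/31)/(2π×0.0312×15.8) = 0.3813 K/W
R_total = 0.3814 K/W
Q = ΔT/R_total = 19/0.3814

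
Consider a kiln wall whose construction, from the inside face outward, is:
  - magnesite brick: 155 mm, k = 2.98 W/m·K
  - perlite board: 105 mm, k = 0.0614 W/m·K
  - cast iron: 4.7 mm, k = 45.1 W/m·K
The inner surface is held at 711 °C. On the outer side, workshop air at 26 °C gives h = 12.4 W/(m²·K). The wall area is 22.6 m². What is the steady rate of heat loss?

Thermal resistances in series:
R_magnesite brick = L/(kA) = 0.155/(2.98×22.6) = 0.002301 K/W
R_perlite board = L/(kA) = 0.105/(0.0614×22.6) = 0.07567 K/W
R_cast iron = L/(kA) = 0.0047/(45.1×22.6) = 4.611×10^-6 K/W
R_outer film = 1/(h_o·A) = 1/(12.4×22.6) = 0.003568 K/W
R_total = 0.08154 K/W
Q = ΔT / R_total = 685 / 0.08154

Q ≈ 8400 W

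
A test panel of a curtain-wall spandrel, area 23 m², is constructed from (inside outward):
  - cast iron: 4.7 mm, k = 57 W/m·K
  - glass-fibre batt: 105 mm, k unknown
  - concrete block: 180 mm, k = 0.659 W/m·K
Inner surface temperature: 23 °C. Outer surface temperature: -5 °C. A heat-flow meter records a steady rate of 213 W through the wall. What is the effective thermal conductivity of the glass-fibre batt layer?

k ≈ 0.0382 W/(m·K)

Series thermal resistances:
R_cast iron = L/(kA) = 0.0047/(57×23) = 3.585×10^-6 K/W
R_concrete block = L/(kA) = 0.18/(0.659×23) = 0.01188 K/W
Sum of known resistances R_other = 0.01188 K/W
Total R = ΔT/Q = 28/213 = 0.1315 K/W
R_glass-fibre batt = R_total − R_other = 0.1196 K/W
k = L/(R·A) = 0.105/(0.1196×23)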